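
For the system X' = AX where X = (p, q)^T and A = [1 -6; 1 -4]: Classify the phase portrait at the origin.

A = [[1,-6],[1,-4]]; det(A-λI) = λ^2 + 3λ + 2.
λ = -1, -2: both negative.

stable node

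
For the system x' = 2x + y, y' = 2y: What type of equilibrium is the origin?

unstable improper node

A = [[2,1],[0,2]]; det(A-λI) = λ^2 - 4λ + 4.
repeated λ = 2 with a single eigenvector.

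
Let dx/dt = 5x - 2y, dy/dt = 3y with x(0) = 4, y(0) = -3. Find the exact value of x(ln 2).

200

A = [[5,-2],[0,3]]; eigenvalues λ = 3, 5.
Eigenvectors: (1,1) for λ=3, (-1,0) for λ=5.
From the initial condition, c_1 = -3, c_2 = -7.
x(ln 2) = (-3)(2^3)(1) + (-7)(2^5)(-1) = 200.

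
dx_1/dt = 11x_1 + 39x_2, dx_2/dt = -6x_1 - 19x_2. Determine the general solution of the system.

x_1(t) = -2C_1e^(-4t)sin(3t) - 3C_1e^(-4t)cos(3t) - 3C_2e^(-4t)sin(3t) + 2C_2e^(-4t)cos(3t), x_2(t) = C_1e^(-4t)sin(3t) + C_1e^(-4t)cos(3t) + C_2e^(-4t)sin(3t) - C_2e^(-4t)cos(3t)

Coefficient matrix A = [[11, 39], [-6, -19]].
Characteristic polynomial det(A - λI) = λ^2 + 8λ + 25 = 0.
Eigenvalues λ = -4 ± 3i (complex conjugate pair).
For λ=-4+3i: an eigenvector is (-3,1) - i(-2,1) = (-3 + 2i, 1 - i).
A real fundamental pair from Re and Im of e^((-4+3i)t)v: X_1 = e^(-4t)(cos(3t)·(-3,1) + sin(3t)·(-2,1)), X_2 = e^(-4t)(sin(3t)·(-3,1) - cos(3t)·(-2,1)).
General solution: C_1X_1 + C_2X_2.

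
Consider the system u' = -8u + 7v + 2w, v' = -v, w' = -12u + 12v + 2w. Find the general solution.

Coefficient matrix A = [[-8, 7, 2], [0, -1, 0], [-12, 12, 2]].
det(A - λI) = 0 gives eigenvalues λ = -2, -1, -4.
For λ=-2: eigenvector (1,0,3).
For λ=-1: eigenvector (1,1,0).
For λ=-4: eigenvector (-1,0,-2).
General solution: C_1e^(-2t)(1,0,3) + C_2e^(-t)(1,1,0) + C_3e^(-4t)(-1,0,-2).

u(t) = C_1e^(-2t) + C_2e^(-t) - C_3e^(-4t), v(t) = C_2e^(-t), w(t) = 3C_1e^(-2t) - 2C_3e^(-4t)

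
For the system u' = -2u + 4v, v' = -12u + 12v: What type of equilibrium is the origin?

A = [[-2,4],[-12,12]]; det(A-λI) = λ^2 - 10λ + 24.
λ = 4, 6: both positive.

unstable node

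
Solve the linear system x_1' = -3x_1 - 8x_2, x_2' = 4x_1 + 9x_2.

Coefficient matrix A = [[-3, -8], [4, 9]].
Characteristic polynomial det(A - λI) = λ^2 - 6λ + 5 = 0.
Eigenvalues λ = 5, 1.
For λ=5: (A-λI) row 1 is [-8, -8], so an eigenvector is (-1, 1).
For λ=1: (A-λI) row 1 is [-4, -8], so an eigenvector is (-2, 1).
General solution: K_1e^(5t)(-1,1) + K_2e^(t)(-2,1).

x_1(t) = -K_1e^(5t) - 2K_2e^(t), x_2(t) = K_1e^(5t) + K_2e^(t)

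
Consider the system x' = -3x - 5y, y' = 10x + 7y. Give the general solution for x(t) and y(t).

x(t) = C_1e^(2t)cos(5t) + C_2e^(2t)sin(5t), y(t) = C_1e^(2t)sin(5t) - C_1e^(2t)cos(5t) - C_2e^(2t)sin(5t) - C_2e^(2t)cos(5t)

Coefficient matrix A = [[-3, -5], [10, 7]].
Characteristic polynomial det(A - λI) = λ^2 - 4λ + 29 = 0.
Eigenvalues λ = 2 ± 5i (complex conjugate pair).
For λ=2+5i: an eigenvector is (1,-1) - i(0,1) = (1, -1 - i).
A real fundamental pair from Re and Im of e^((2+5i)t)v: X_1 = e^(2t)(cos(5t)·(1,-1) + sin(5t)·(0,1)), X_2 = e^(2t)(sin(5t)·(1,-1) - cos(5t)·(0,1)).
General solution: C_1X_1 + C_2X_2.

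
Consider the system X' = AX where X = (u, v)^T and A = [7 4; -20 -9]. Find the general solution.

Coefficient matrix A = [[7, 4], [-20, -9]].
Characteristic polynomial det(A - λI) = λ^2 + 2λ + 17 = 0.
Eigenvalues λ = -1 ± 4i (complex conjugate pair).
For λ=-1+4i: an eigenvector is (0,-1) - i(-1,2) = (0 + i, -1 - 2i).
A real fundamental pair from Re and Im of e^((-1+4i)t)v: X_1 = e^(-t)(cos(4t)·(0,-1) + sin(4t)·(-1,2)), X_2 = e^(-t)(sin(4t)·(0,-1) - cos(4t)·(-1,2)).
General solution: K_1X_1 + K_2X_2.

u(t) = -K_1e^(-t)sin(4t) + K_2e^(-t)cos(4t), v(t) = 2K_1e^(-t)sin(4t) - K_1e^(-t)cos(4t) - K_2e^(-t)sin(4t) - 2K_2e^(-t)cos(4t)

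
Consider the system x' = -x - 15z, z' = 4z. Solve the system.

Coefficient matrix A = [[-1, -15], [0, 4]].
Characteristic polynomial det(A - λI) = λ^2 - 3λ - 4 = 0.
Eigenvalues λ = -1, 4.
For λ=-1: (A-λI) row 1 is [0, -15], so an eigenvector is (-1, 0).
For λ=4: (A-λI) row 1 is [-5, -15], so an eigenvector is (3, -1).
General solution: C_1e^(-t)(-1,0) + C_2e^(4t)(3,-1).

x(t) = -C_1e^(-t) + 3C_2e^(4t), z(t) = -C_2e^(4t)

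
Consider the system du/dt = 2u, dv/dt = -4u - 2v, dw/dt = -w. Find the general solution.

Coefficient matrix A = [[2, 0, 0], [-4, -2, 0], [0, 0, -1]].
det(A - λI) = 0 gives eigenvalues λ = 2, -1, -2.
For λ=2: eigenvector (1,-1,0).
For λ=-1: eigenvector (0,0,1).
For λ=-2: eigenvector (0,1,0).
General solution: C_1e^(2t)(1,-1,0) + C_2e^(-t)(0,0,1) + C_3e^(-2t)(0,1,0).

u(t) = C_1e^(2t), v(t) = -C_1e^(2t) + C_3e^(-2t), w(t) = C_2e^(-t)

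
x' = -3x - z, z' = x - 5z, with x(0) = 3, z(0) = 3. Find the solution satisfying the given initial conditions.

x(t) = 3e^(-4t), z(t) = 3e^(-4t)

Coefficient matrix A = [[-3, -1], [1, -5]].
Characteristic polynomial det(A - λI) = λ^2 + 8λ + 16 = 0.
Single eigenvalue λ = -4 with algebraic multiplicity 2.
Eigenvector v = (1,1); generalized eigenvector w with (A-λI)w=v is (-1,-2).
General solution: e^(-4t)[C_1·v + C_2·(t·v + w)].
Applying x(0)=3, z(0)=3 gives C_1=3, C_2=0.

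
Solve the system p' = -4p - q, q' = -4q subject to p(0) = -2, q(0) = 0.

p(t) = -2e^(-4t), q(t) = 0

Coefficient matrix A = [[-4, -1], [0, -4]].
Characteristic polynomial det(A - λI) = λ^2 + 8λ + 16 = 0.
Single eigenvalue λ = -4 with algebraic multiplicity 2.
Eigenvector v = (1,0); generalized eigenvector w with (A-λI)w=v is (-1,-1).
General solution: e^(-4t)[c_1·v + c_2·(t·v + w)].
Applying p(0)=-2, q(0)=0 gives c_1=-2, c_2=0.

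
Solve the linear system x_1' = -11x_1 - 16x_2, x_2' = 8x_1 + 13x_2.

Coefficient matrix A = [[-11, -16], [8, 13]].
Characteristic polynomial det(A - λI) = λ^2 - 2λ - 15 = 0.
Eigenvalues λ = 5, -3.
For λ=5: (A-λI) row 1 is [-16, -16], so an eigenvector is (1, -1).
For λ=-3: (A-λI) row 1 is [-8, -16], so an eigenvector is (2, -1).
General solution: C_1e^(5t)(1,-1) + C_2e^(-3t)(2,-1).

x_1(t) = C_1e^(5t) + 2C_2e^(-3t), x_2(t) = -C_1e^(5t) - C_2e^(-3t)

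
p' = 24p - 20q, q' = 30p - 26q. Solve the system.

p(t) = -2K_1e^(-6t) - K_2e^(4t), q(t) = -3K_1e^(-6t) - K_2e^(4t)

Coefficient matrix A = [[24, -20], [30, -26]].
Characteristic polynomial det(A - λI) = λ^2 + 2λ - 24 = 0.
Eigenvalues λ = -6, 4.
For λ=-6: (A-λI) row 1 is [30, -20], so an eigenvector is (-2, -3).
For λ=4: (A-λI) row 1 is [20, -20], so an eigenvector is (-1, -1).
General solution: K_1e^(-6t)(-2,-3) + K_2e^(4t)(-1,-1).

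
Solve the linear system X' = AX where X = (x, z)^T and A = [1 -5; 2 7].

Coefficient matrix A = [[1, -5], [2, 7]].
Characteristic polynomial det(A - λI) = λ^2 - 8λ + 17 = 0.
Eigenvalues λ = 4 ± i (complex conjugate pair).
For λ=4+i: an eigenvector is (2,-1) - i(-1,1) = (2 + i, -1 - i).
A real fundamental pair from Re and Im of e^((4+i)t)v: X_1 = e^(4t)(cos(t)·(2,-1) + sin(t)·(-1,1)), X_2 = e^(4t)(sin(t)·(2,-1) - cos(t)·(-1,1)).
General solution: C_1X_1 + C_2X_2.

x(t) = -C_1e^(4t)sin(t) + 2C_1e^(4t)cos(t) + 2C_2e^(4t)sin(t) + C_2e^(4t)cos(t), z(t) = C_1e^(4t)sin(t) - C_1e^(4t)cos(t) - C_2e^(4t)sin(t) - C_2e^(4t)cos(t)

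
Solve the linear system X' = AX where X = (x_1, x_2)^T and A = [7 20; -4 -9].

Coefficient matrix A = [[7, 20], [-4, -9]].
Characteristic polynomial det(A - λI) = λ^2 + 2λ + 17 = 0.
Eigenvalues λ = -1 ± 4i (complex conjugate pair).
For λ=-1+4i: an eigenvector is (-1,0) - i(-2,1) = (-1 + 2i, 0 - i).
A real fundamental pair from Re and Im of e^((-1+4i)t)v: X_1 = e^(-t)(cos(4t)·(-1,0) + sin(4t)·(-2,1)), X_2 = e^(-t)(sin(4t)·(-1,0) - cos(4t)·(-2,1)).
General solution: c_1X_1 + c_2X_2.

x_1(t) = -2c_1e^(-t)sin(4t) - c_1e^(-t)cos(4t) - c_2e^(-t)sin(4t) + 2c_2e^(-t)cos(4t), x_2(t) = c_1e^(-t)sin(4t) - c_2e^(-t)cos(4t)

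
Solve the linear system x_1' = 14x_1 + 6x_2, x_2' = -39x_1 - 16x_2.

Coefficient matrix A = [[14, 6], [-39, -16]].
Characteristic polynomial det(A - λI) = λ^2 + 2λ + 10 = 0.
Eigenvalues λ = -1 ± 3i (complex conjugate pair).
For λ=-1+3i: an eigenvector is (1,-2) - i(1,-3) = (1 - i, -2 + 3i).
A real fundamental pair from Re and Im of e^((-1+3i)t)v: X_1 = e^(-t)(cos(3t)·(1,-2) + sin(3t)·(1,-3)), X_2 = e^(-t)(sin(3t)·(1,-2) - cos(3t)·(1,-3)).
General solution: c_1X_1 + c_2X_2.

x_1(t) = c_1e^(-t)sin(3t) + c_1e^(-t)cos(3t) + c_2e^(-t)sin(3t) - c_2e^(-t)cos(3t), x_2(t) = -3c_1e^(-t)sin(3t) - 2c_1e^(-t)cos(3t) - 2c_2e^(-t)sin(3t) + 3c_2e^(-t)cos(3t)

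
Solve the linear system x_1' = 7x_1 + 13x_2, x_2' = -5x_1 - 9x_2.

x_1(t) = -2c_1e^(-t)sin(t) + 3c_1e^(-t)cos(t) + 3c_2e^(-t)sin(t) + 2c_2e^(-t)cos(t), x_2(t) = c_1e^(-t)sin(t) - 2c_1e^(-t)cos(t) - 2c_2e^(-t)sin(t) - c_2e^(-t)cos(t)

Coefficient matrix A = [[7, 13], [-5, -9]].
Characteristic polynomial det(A - λI) = λ^2 + 2λ + 2 = 0.
Eigenvalues λ = -1 ± i (complex conjugate pair).
For λ=-1+i: an eigenvector is (3,-2) - i(-2,1) = (3 + 2i, -2 - i).
A real fundamental pair from Re and Im of e^((-1+i)t)v: X_1 = e^(-t)(cos(t)·(3,-2) + sin(t)·(-2,1)), X_2 = e^(-t)(sin(t)·(3,-2) - cos(t)·(-2,1)).
General solution: c_1X_1 + c_2X_2.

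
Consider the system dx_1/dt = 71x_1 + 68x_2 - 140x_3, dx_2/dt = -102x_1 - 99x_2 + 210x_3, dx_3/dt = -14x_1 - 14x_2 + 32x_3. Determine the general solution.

x_1(t) = K_1e^(3t) - 4K_2e^(4t) - 10K_3e^(-3t), x_2(t) = -K_1e^(3t) + 6K_2e^(4t) + 15K_3e^(-3t), x_3(t) = K_2e^(4t) + 2K_3e^(-3t)

Coefficient matrix A = [[71, 68, -140], [-102, -99, 210], [-14, -14, 32]].
det(A - λI) = 0 gives eigenvalues λ = 3, 4, -3.
For λ=3: eigenvector (1,-1,0).
For λ=4: eigenvector (-4,6,1).
For λ=-3: eigenvector (-10,15,2).
General solution: K_1e^(3t)(1,-1,0) + K_2e^(4t)(-4,6,1) + K_3e^(-3t)(-10,15,2).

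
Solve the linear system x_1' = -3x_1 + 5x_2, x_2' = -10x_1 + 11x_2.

x_1(t) = -2K_1e^(4t)sin(t) + K_1e^(4t)cos(t) + K_2e^(4t)sin(t) + 2K_2e^(4t)cos(t), x_2(t) = -3K_1e^(4t)sin(t) + K_1e^(4t)cos(t) + K_2e^(4t)sin(t) + 3K_2e^(4t)cos(t)

Coefficient matrix A = [[-3, 5], [-10, 11]].
Characteristic polynomial det(A - λI) = λ^2 - 8λ + 17 = 0.
Eigenvalues λ = 4 ± i (complex conjugate pair).
For λ=4+i: an eigenvector is (1,1) - i(-2,-3) = (1 + 2i, 1 + 3i).
A real fundamental pair from Re and Im of e^((4+i)t)v: X_1 = e^(4t)(cos(t)·(1,1) + sin(t)·(-2,-3)), X_2 = e^(4t)(sin(t)·(1,1) - cos(t)·(-2,-3)).
General solution: K_1X_1 + K_2X_2.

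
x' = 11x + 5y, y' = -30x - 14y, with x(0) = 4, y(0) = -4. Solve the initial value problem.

x(t) = 8e^(t) - 4e^(-4t), y(t) = -16e^(t) + 12e^(-4t)

Coefficient matrix A = [[11, 5], [-30, -14]].
Characteristic polynomial det(A - λI) = λ^2 + 3λ - 4 = 0.
Eigenvalues λ = -4, 1.
For λ=-4: (A-λI) row 1 is [15, 5], so an eigenvector is (1, -3).
For λ=1: (A-λI) row 1 is [10, 5], so an eigenvector is (-1, 2).
General solution: K_1e^(-4t)(1,-3) + K_2e^(t)(-1,2).
Applying x(0)=4, y(0)=-4 gives K_1=-4, K_2=-8.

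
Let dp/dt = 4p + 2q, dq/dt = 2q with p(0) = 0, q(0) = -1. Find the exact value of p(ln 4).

-240

A = [[4,2],[0,2]]; eigenvalues λ = 2, 4.
Eigenvectors: (1,-1) for λ=2, (1,0) for λ=4.
From the initial condition, c_1 = 1, c_2 = -1.
p(ln 4) = (1)(4^2)(1) + (-1)(4^4)(1) = -240.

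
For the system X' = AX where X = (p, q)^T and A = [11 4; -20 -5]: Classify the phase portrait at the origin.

A = [[11,4],[-20,-5]]; det(A-λI) = λ^2 - 6λ + 25.
λ = 3 ± 4i: positive real part.

unstable spiral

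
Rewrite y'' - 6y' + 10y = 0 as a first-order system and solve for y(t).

Let x_1 = y, x_2 = y'. Then x_1' = x_2 and x_2' = -10x_1 + 6x_2.
A = [[0,1],[-10,6]]; det(A-λI) = λ^2 - 6λ + 10.
Eigenvalues λ = 3 ± i.

y(t) = C_1e^(3t)cos(t) + C_2e^(3t)sin(t)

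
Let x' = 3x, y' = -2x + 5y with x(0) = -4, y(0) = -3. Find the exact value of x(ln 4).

-256

A = [[3,0],[-2,5]]; eigenvalues λ = 5, 3.
Eigenvectors: (0,-1) for λ=5, (1,1) for λ=3.
From the initial condition, c_1 = -1, c_2 = -4.
x(ln 4) = (-1)(4^5)(0) + (-4)(4^3)(1) = -256.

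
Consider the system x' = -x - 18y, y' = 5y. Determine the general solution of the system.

Coefficient matrix A = [[-1, -18], [0, 5]].
Characteristic polynomial det(A - λI) = λ^2 - 4λ - 5 = 0.
Eigenvalues λ = -1, 5.
For λ=-1: (A-λI) row 1 is [0, -18], so an eigenvector is (1, 0).
For λ=5: (A-λI) row 1 is [-6, -18], so an eigenvector is (3, -1).
General solution: K_1e^(-t)(1,0) + K_2e^(5t)(3,-1).

x(t) = K_1e^(-t) + 3K_2e^(5t), y(t) = -K_2e^(5t)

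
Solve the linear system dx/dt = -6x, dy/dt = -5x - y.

Coefficient matrix A = [[-6, 0], [-5, -1]].
Characteristic polynomial det(A - λI) = λ^2 + 7λ + 6 = 0.
Eigenvalues λ = -6, -1.
For λ=-6: (A-λI) row 2 is [-5, 5], so an eigenvector is (-1, -1).
For λ=-1: (A-λI) row 1 is [-5, 0], so an eigenvector is (0, 1).
General solution: C_1e^(-6t)(-1,-1) + C_2e^(-t)(0,1).

x(t) = -C_1e^(-6t), y(t) = -C_1e^(-6t) + C_2e^(-t)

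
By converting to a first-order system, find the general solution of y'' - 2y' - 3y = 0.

Let x_1 = y, x_2 = y'. Then x_1' = x_2 and x_2' = 3x_1 + 2x_2.
A = [[0,1],[3,2]]; det(A-λI) = λ^2 - 2λ - 3.
Eigenvalues λ = -1, 3 with eigenvectors (1,-1), (1,3).

y(t) = K_1e^(-t) + K_2e^(3t)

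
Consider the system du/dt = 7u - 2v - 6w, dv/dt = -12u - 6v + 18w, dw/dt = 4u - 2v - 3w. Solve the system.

u(t) = C_1e^(-3t) - 2C_2e^(-2t) - 3C_3e^(3t), v(t) = 2C_1e^(-3t) - 3C_2e^(-2t), w(t) = C_1e^(-3t) - 2C_2e^(-2t) - 2C_3e^(3t)

Coefficient matrix A = [[7, -2, -6], [-12, -6, 18], [4, -2, -3]].
det(A - λI) = 0 gives eigenvalues λ = -3, -2, 3.
For λ=-3: eigenvector (1,2,1).
For λ=-2: eigenvector (-2,-3,-2).
For λ=3: eigenvector (-3,0,-2).
General solution: C_1e^(-3t)(1,2,1) + C_2e^(-2t)(-2,-3,-2) + C_3e^(3t)(-3,0,-2).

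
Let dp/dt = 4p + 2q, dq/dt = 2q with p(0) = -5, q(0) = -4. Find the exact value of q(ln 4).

A = [[4,2],[0,2]]; eigenvalues λ = 4, 2.
Eigenvectors: (-1,0) for λ=4, (-1,1) for λ=2.
From the initial condition, c_1 = 9, c_2 = -4.
q(ln 4) = (9)(4^4)(0) + (-4)(4^2)(1) = -64.

-64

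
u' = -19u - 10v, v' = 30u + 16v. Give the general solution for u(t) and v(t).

Coefficient matrix A = [[-19, -10], [30, 16]].
Characteristic polynomial det(A - λI) = λ^2 + 3λ - 4 = 0.
Eigenvalues λ = -4, 1.
For λ=-4: (A-λI) row 1 is [-15, -10], so an eigenvector is (-2, 3).
For λ=1: (A-λI) row 1 is [-20, -10], so an eigenvector is (-1, 2).
General solution: K_1e^(-4t)(-2,3) + K_2e^(t)(-1,2).

u(t) = -2K_1e^(-4t) - K_2e^(t), v(t) = 3K_1e^(-4t) + 2K_2e^(t)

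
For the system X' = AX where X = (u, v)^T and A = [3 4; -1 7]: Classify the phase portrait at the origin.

unstable improper node

A = [[3,4],[-1,7]]; det(A-λI) = λ^2 - 10λ + 25.
repeated λ = 5 with a single eigenvector.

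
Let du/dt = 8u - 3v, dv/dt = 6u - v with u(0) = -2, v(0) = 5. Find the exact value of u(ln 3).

A = [[8,-3],[6,-1]]; eigenvalues λ = 2, 5.
Eigenvectors: (-1,-2) for λ=2, (1,1) for λ=5.
From the initial condition, c_1 = -7, c_2 = -9.
u(ln 3) = (-7)(3^2)(-1) + (-9)(3^5)(1) = -2124.

-2124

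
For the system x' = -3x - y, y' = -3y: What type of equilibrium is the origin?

A = [[-3,-1],[0,-3]]; det(A-λI) = λ^2 + 6λ + 9.
repeated λ = -3 with a single eigenvector.

stable improper node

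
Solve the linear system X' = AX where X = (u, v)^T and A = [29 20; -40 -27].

u(t) = -C_1e^(t)sin(4t) + 2C_1e^(t)cos(4t) + 2C_2e^(t)sin(4t) + C_2e^(t)cos(4t), v(t) = C_1e^(t)sin(4t) - 3C_1e^(t)cos(4t) - 3C_2e^(t)sin(4t) - C_2e^(t)cos(4t)

Coefficient matrix A = [[29, 20], [-40, -27]].
Characteristic polynomial det(A - λI) = λ^2 - 2λ + 17 = 0.
Eigenvalues λ = 1 ± 4i (complex conjugate pair).
For λ=1+4i: an eigenvector is (2,-3) - i(-1,1) = (2 + i, -3 - i).
A real fundamental pair from Re and Im of e^((1+4i)t)v: X_1 = e^(t)(cos(4t)·(2,-3) + sin(4t)·(-1,1)), X_2 = e^(t)(sin(4t)·(2,-3) - cos(4t)·(-1,1)).
General solution: C_1X_1 + C_2X_2.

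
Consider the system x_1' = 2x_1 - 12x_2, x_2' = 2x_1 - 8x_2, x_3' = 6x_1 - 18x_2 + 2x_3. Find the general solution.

x_1(t) = 2K_1e^(-4t) + 3K_2e^(-2t), x_2(t) = K_1e^(-4t) + K_2e^(-2t), x_3(t) = K_1e^(-4t) + K_3e^(2t)

Coefficient matrix A = [[2, -12, 0], [2, -8, 0], [6, -18, 2]].
det(A - λI) = 0 gives eigenvalues λ = -4, -2, 2.
For λ=-4: eigenvector (2,1,1).
For λ=-2: eigenvector (3,1,0).
For λ=2: eigenvector (0,0,1).
General solution: K_1e^(-4t)(2,1,1) + K_2e^(-2t)(3,1,0) + K_3e^(2t)(0,0,1).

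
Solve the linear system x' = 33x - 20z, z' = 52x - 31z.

x(t) = -2K_1e^(t)sin(4t) + K_1e^(t)cos(4t) + K_2e^(t)sin(4t) + 2K_2e^(t)cos(4t), z(t) = -3K_1e^(t)sin(4t) + 2K_1e^(t)cos(4t) + 2K_2e^(t)sin(4t) + 3K_2e^(t)cos(4t)

Coefficient matrix A = [[33, -20], [52, -31]].
Characteristic polynomial det(A - λI) = λ^2 - 2λ + 17 = 0.
Eigenvalues λ = 1 ± 4i (complex conjugate pair).
For λ=1+4i: an eigenvector is (1,2) - i(-2,-3) = (1 + 2i, 2 + 3i).
A real fundamental pair from Re and Im of e^((1+4i)t)v: X_1 = e^(t)(cos(4t)·(1,2) + sin(4t)·(-2,-3)), X_2 = e^(t)(sin(4t)·(1,2) - cos(4t)·(-2,-3)).
General solution: K_1X_1 + K_2X_2.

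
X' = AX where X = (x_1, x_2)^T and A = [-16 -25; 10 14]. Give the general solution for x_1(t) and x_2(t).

Coefficient matrix A = [[-16, -25], [10, 14]].
Characteristic polynomial det(A - λI) = λ^2 + 2λ + 26 = 0.
Eigenvalues λ = -1 ± 5i (complex conjugate pair).
For λ=-1+5i: an eigenvector is (2,-1) - i(-1,1) = (2 + i, -1 - i).
A real fundamental pair from Re and Im of e^((-1+5i)t)v: X_1 = e^(-t)(cos(5t)·(2,-1) + sin(5t)·(-1,1)), X_2 = e^(-t)(sin(5t)·(2,-1) - cos(5t)·(-1,1)).
General solution: K_1X_1 + K_2X_2.

x_1(t) = -K_1e^(-t)sin(5t) + 2K_1e^(-t)cos(5t) + 2K_2e^(-t)sin(5t) + K_2e^(-t)cos(5t), x_2(t) = K_1e^(-t)sin(5t) - K_1e^(-t)cos(5t) - K_2e^(-t)sin(5t) - K_2e^(-t)cos(5t)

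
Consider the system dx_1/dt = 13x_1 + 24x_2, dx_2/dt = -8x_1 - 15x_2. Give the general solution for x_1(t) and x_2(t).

x_1(t) = 2c_1e^(t) - 3c_2e^(-3t), x_2(t) = -c_1e^(t) + 2c_2e^(-3t)

Coefficient matrix A = [[13, 24], [-8, -15]].
Characteristic polynomial det(A - λI) = λ^2 + 2λ - 3 = 0.
Eigenvalues λ = 1, -3.
For λ=1: (A-λI) row 1 is [12, 24], so an eigenvector is (2, -1).
For λ=-3: (A-λI) row 1 is [16, 24], so an eigenvector is (-3, 2).
General solution: c_1e^(t)(2,-1) + c_2e^(-3t)(-3,2).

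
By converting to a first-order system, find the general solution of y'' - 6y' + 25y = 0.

Let x_1 = y, x_2 = y'. Then x_1' = x_2 and x_2' = -25x_1 + 6x_2.
A = [[0,1],[-25,6]]; det(A-λI) = λ^2 - 6λ + 25.
Eigenvalues λ = 3 ± 4i.

y(t) = K_1e^(3t)cos(4t) + K_2e^(3t)sin(4t)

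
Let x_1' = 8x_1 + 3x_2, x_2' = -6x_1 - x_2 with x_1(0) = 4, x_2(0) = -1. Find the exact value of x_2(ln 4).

-7072

A = [[8,3],[-6,-1]]; eigenvalues λ = 5, 2.
Eigenvectors: (-1,1) for λ=5, (1,-2) for λ=2.
From the initial condition, c_1 = -7, c_2 = -3.
x_2(ln 4) = (-7)(4^5)(1) + (-3)(4^2)(-2) = -7072.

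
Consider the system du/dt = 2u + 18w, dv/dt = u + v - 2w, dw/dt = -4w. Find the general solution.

u(t) = C_1e^(2t) - 3C_3e^(-4t), v(t) = C_1e^(2t) + C_2e^(t) + C_3e^(-4t), w(t) = C_3e^(-4t)

Coefficient matrix A = [[2, 0, 18], [1, 1, -2], [0, 0, -4]].
det(A - λI) = 0 gives eigenvalues λ = 2, 1, -4.
For λ=2: eigenvector (1,1,0).
For λ=1: eigenvector (0,1,0).
For λ=-4: eigenvector (-3,1,1).
General solution: C_1e^(2t)(1,1,0) + C_2e^(t)(0,1,0) + C_3e^(-4t)(-3,1,1).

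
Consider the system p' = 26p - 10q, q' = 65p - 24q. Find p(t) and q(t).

Coefficient matrix A = [[26, -10], [65, -24]].
Characteristic polynomial det(A - λI) = λ^2 - 2λ + 26 = 0.
Eigenvalues λ = 1 ± 5i (complex conjugate pair).
For λ=1+5i: an eigenvector is (1,3) - i(-1,-2) = (1 + i, 3 + 2i).
A real fundamental pair from Re and Im of e^((1+5i)t)v: X_1 = e^(t)(cos(5t)·(1,3) + sin(5t)·(-1,-2)), X_2 = e^(t)(sin(5t)·(1,3) - cos(5t)·(-1,-2)).
General solution: C_1X_1 + C_2X_2.

p(t) = -C_1e^(t)sin(5t) + C_1e^(t)cos(5t) + C_2e^(t)sin(5t) + C_2e^(t)cos(5t), q(t) = -2C_1e^(t)sin(5t) + 3C_1e^(t)cos(5t) + 3C_2e^(t)sin(5t) + 2C_2e^(t)cos(5t)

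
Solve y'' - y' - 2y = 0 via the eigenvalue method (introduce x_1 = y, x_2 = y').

y(t) = K_1e^(-t) + K_2e^(2t)

Let x_1 = y, x_2 = y'. Then x_1' = x_2 and x_2' = 2x_1 + x_2.
A = [[0,1],[2,1]]; det(A-λI) = λ^2 - λ - 2.
Eigenvalues λ = -1, 2 with eigenvectors (1,-1), (1,2).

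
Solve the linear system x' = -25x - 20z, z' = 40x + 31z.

x(t) = C_1e^(3t)sin(4t) + 2C_1e^(3t)cos(4t) + 2C_2e^(3t)sin(4t) - C_2e^(3t)cos(4t), z(t) = -C_1e^(3t)sin(4t) - 3C_1e^(3t)cos(4t) - 3C_2e^(3t)sin(4t) + C_2e^(3t)cos(4t)

Coefficient matrix A = [[-25, -20], [40, 31]].
Characteristic polynomial det(A - λI) = λ^2 - 6λ + 25 = 0.
Eigenvalues λ = 3 ± 4i (complex conjugate pair).
For λ=3+4i: an eigenvector is (2,-3) - i(1,-1) = (2 - i, -3 + i).
A real fundamental pair from Re and Im of e^((3+4i)t)v: X_1 = e^(3t)(cos(4t)·(2,-3) + sin(4t)·(1,-1)), X_2 = e^(3t)(sin(4t)·(2,-3) - cos(4t)·(1,-1)).
General solution: C_1X_1 + C_2X_2.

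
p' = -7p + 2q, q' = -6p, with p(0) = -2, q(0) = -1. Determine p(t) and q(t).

Coefficient matrix A = [[-7, 2], [-6, 0]].
Characteristic polynomial det(A - λI) = λ^2 + 7λ + 12 = 0.
Eigenvalues λ = -3, -4.
For λ=-3: (A-λI) row 1 is [-4, 2], so an eigenvector is (1, 2).
For λ=-4: (A-λI) row 1 is [-3, 2], so an eigenvector is (2, 3).
General solution: K_1e^(-3t)(1,2) + K_2e^(-4t)(2,3).
Applying p(0)=-2, q(0)=-1 gives K_1=4, K_2=-3.

p(t) = 4e^(-3t) - 6e^(-4t), q(t) = 8e^(-3t) - 9e^(-4t)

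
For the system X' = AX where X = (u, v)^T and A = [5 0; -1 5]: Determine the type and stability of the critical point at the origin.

A = [[5,0],[-1,5]]; det(A-λI) = λ^2 - 10λ + 25.
repeated λ = 5 with a single eigenvector.

unstable improper node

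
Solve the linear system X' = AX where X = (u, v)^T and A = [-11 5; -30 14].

u(t) = -K_1e^(4t) - K_2e^(-t), v(t) = -3K_1e^(4t) - 2K_2e^(-t)

Coefficient matrix A = [[-11, 5], [-30, 14]].
Characteristic polynomial det(A - λI) = λ^2 - 3λ - 4 = 0.
Eigenvalues λ = 4, -1.
For λ=4: (A-λI) row 1 is [-15, 5], so an eigenvector is (-1, -3).
For λ=-1: (A-λI) row 1 is [-10, 5], so an eigenvector is (-1, -2).
General solution: K_1e^(4t)(-1,-3) + K_2e^(-t)(-1,-2).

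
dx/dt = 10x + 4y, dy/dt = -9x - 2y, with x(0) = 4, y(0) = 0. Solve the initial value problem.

Coefficient matrix A = [[10, 4], [-9, -2]].
Characteristic polynomial det(A - λI) = λ^2 - 8λ + 16 = 0.
Single eigenvalue λ = 4 with algebraic multiplicity 2.
Eigenvector v = (2,-3); generalized eigenvector w with (A-λI)w=v is (1,-1).
General solution: e^(4t)[K_1·v + K_2·(t·v + w)].
Applying x(0)=4, y(0)=0 gives K_1=-4, K_2=12.

x(t) = 24te^(4t) + 4e^(4t), y(t) = -36te^(4t)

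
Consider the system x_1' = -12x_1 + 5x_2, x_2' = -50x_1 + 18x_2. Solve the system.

Coefficient matrix A = [[-12, 5], [-50, 18]].
Characteristic polynomial det(A - λI) = λ^2 - 6λ + 34 = 0.
Eigenvalues λ = 3 ± 5i (complex conjugate pair).
For λ=3+5i: an eigenvector is (1,3) - i(0,-1) = (1, 3 + i).
A real fundamental pair from Re and Im of e^((3+5i)t)v: X_1 = e^(3t)(cos(5t)·(1,3) + sin(5t)·(0,-1)), X_2 = e^(3t)(sin(5t)·(1,3) - cos(5t)·(0,-1)).
General solution: K_1X_1 + K_2X_2.

x_1(t) = K_1e^(3t)cos(5t) + K_2e^(3t)sin(5t), x_2(t) = -K_1e^(3t)sin(5t) + 3K_1e^(3t)cos(5t) + 3K_2e^(3t)sin(5t) + K_2e^(3t)cos(5t)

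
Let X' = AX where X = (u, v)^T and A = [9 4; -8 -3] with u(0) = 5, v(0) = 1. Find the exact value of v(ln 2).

A = [[9,4],[-8,-3]]; eigenvalues λ = 5, 1.
Eigenvectors: (1,-1) for λ=5, (1,-2) for λ=1.
From the initial condition, c_1 = 11, c_2 = -6.
v(ln 2) = (11)(2^5)(-1) + (-6)(2^1)(-2) = -328.

-328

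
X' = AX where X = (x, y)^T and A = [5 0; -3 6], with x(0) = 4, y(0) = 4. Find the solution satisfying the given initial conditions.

x(t) = 4e^(5t), y(t) = -8e^(6t) + 12e^(5t)

Coefficient matrix A = [[5, 0], [-3, 6]].
Characteristic polynomial det(A - λI) = λ^2 - 11λ + 30 = 0.
Eigenvalues λ = 5, 6.
For λ=5: (A-λI) row 2 is [-3, 1], so an eigenvector is (1, 3).
For λ=6: (A-λI) row 1 is [-1, 0], so an eigenvector is (0, -1).
General solution: K_1e^(5t)(1,3) + K_2e^(6t)(0,-1).
Applying x(0)=4, y(0)=4 gives K_1=4, K_2=8.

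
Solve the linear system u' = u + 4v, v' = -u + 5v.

Coefficient matrix A = [[1, 4], [-1, 5]].
Characteristic polynomial det(A - λI) = λ^2 - 6λ + 9 = 0.
Single eigenvalue λ = 3 with algebraic multiplicity 2.
Eigenvector v = (2,1); generalized eigenvector w with (A-λI)w=v is (3,2).
General solution: e^(3t)[C_1·v + C_2·(t·v + w)].

u(t) = 2C_1e^(3t) + 2C_2te^(3t) + 3C_2e^(3t), v(t) = C_1e^(3t) + C_2te^(3t) + 2C_2e^(3t)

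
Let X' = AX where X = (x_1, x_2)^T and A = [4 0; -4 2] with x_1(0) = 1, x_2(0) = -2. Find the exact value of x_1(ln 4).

256

A = [[4,0],[-4,2]]; eigenvalues λ = 4, 2.
Eigenvectors: (-1,2) for λ=4, (0,1) for λ=2.
From the initial condition, c_1 = -1, c_2 = 0.
x_1(ln 4) = (-1)(4^4)(-1) + (0)(4^2)(0) = 256.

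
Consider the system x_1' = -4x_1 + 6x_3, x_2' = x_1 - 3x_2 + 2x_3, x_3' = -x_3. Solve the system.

x_1(t) = c_1e^(-4t) + 2c_3e^(-t), x_2(t) = -c_1e^(-4t) + c_2e^(-3t) + 2c_3e^(-t), x_3(t) = c_3e^(-t)

Coefficient matrix A = [[-4, 0, 6], [1, -3, 2], [0, 0, -1]].
det(A - λI) = 0 gives eigenvalues λ = -4, -3, -1.
For λ=-4: eigenvector (1,-1,0).
For λ=-3: eigenvector (0,1,0).
For λ=-1: eigenvector (2,2,1).
General solution: c_1e^(-4t)(1,-1,0) + c_2e^(-3t)(0,1,0) + c_3e^(-t)(2,2,1).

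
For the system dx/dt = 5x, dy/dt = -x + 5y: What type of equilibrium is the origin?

A = [[5,0],[-1,5]]; det(A-λI) = λ^2 - 10λ + 25.
repeated λ = 5 with a single eigenvector.

unstable improper node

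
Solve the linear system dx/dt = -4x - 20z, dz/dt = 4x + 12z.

x(t) = 2C_1e^(4t)sin(4t) - C_1e^(4t)cos(4t) - C_2e^(4t)sin(4t) - 2C_2e^(4t)cos(4t), z(t) = -C_1e^(4t)sin(4t) + C_2e^(4t)cos(4t)

Coefficient matrix A = [[-4, -20], [4, 12]].
Characteristic polynomial det(A - λI) = λ^2 - 8λ + 32 = 0.
Eigenvalues λ = 4 ± 4i (complex conjugate pair).
For λ=4+4i: an eigenvector is (-1,0) - i(2,-1) = (-1 - 2i, 0 + i).
A real fundamental pair from Re and Im of e^((4+4i)t)v: X_1 = e^(4t)(cos(4t)·(-1,0) + sin(4t)·(2,-1)), X_2 = e^(4t)(sin(4t)·(-1,0) - cos(4t)·(2,-1)).
General solution: C_1X_1 + C_2X_2.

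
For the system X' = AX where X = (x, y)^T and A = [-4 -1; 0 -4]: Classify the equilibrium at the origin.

A = [[-4,-1],[0,-4]]; det(A-λI) = λ^2 + 8λ + 16.
repeated λ = -4 with a single eigenvector.

stable improper node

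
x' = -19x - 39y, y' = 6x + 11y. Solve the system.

Coefficient matrix A = [[-19, -39], [6, 11]].
Characteristic polynomial det(A - λI) = λ^2 + 8λ + 25 = 0.
Eigenvalues λ = -4 ± 3i (complex conjugate pair).
For λ=-4+3i: an eigenvector is (2,-1) - i(3,-1) = (2 - 3i, -1 + i).
A real fundamental pair from Re and Im of e^((-4+3i)t)v: X_1 = e^(-4t)(cos(3t)·(2,-1) + sin(3t)·(3,-1)), X_2 = e^(-4t)(sin(3t)·(2,-1) - cos(3t)·(3,-1)).
General solution: K_1X_1 + K_2X_2.

x(t) = 3K_1e^(-4t)sin(3t) + 2K_1e^(-4t)cos(3t) + 2K_2e^(-4t)sin(3t) - 3K_2e^(-4t)cos(3t), y(t) = -K_1e^(-4t)sin(3t) - K_1e^(-4t)cos(3t) - K_2e^(-4t)sin(3t) + K_2e^(-4t)cos(3t)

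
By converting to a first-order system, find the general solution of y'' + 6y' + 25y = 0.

y(t) = c_1e^(-3t)cos(4t) + c_2e^(-3t)sin(4t)

Let x_1 = y, x_2 = y'. Then x_1' = x_2 and x_2' = -25x_1 - 6x_2.
A = [[0,1],[-25,-6]]; det(A-λI) = λ^2 + 6λ + 25.
Eigenvalues λ = -3 ± 4i.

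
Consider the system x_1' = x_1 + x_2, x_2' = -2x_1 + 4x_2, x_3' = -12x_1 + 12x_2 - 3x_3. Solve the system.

x_1(t) = C_1e^(2t) + C_3e^(3t), x_2(t) = C_1e^(2t) + 2C_3e^(3t), x_3(t) = C_2e^(-3t) + 2C_3e^(3t)

Coefficient matrix A = [[1, 1, 0], [-2, 4, 0], [-12, 12, -3]].
det(A - λI) = 0 gives eigenvalues λ = 2, -3, 3.
For λ=2: eigenvector (1,1,0).
For λ=-3: eigenvector (0,0,1).
For λ=3: eigenvector (1,2,2).
General solution: C_1e^(2t)(1,1,0) + C_2e^(-3t)(0,0,1) + C_3e^(3t)(1,2,2).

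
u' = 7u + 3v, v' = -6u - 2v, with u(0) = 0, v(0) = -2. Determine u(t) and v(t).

u(t) = -2e^(4t) + 2e^(t), v(t) = 2e^(4t) - 4e^(t)

Coefficient matrix A = [[7, 3], [-6, -2]].
Characteristic polynomial det(A - λI) = λ^2 - 5λ + 4 = 0.
Eigenvalues λ = 4, 1.
For λ=4: (A-λI) row 1 is [3, 3], so an eigenvector is (-1, 1).
For λ=1: (A-λI) row 1 is [6, 3], so an eigenvector is (-1, 2).
General solution: C_1e^(4t)(-1,1) + C_2e^(t)(-1,2).
Applying u(0)=0, v(0)=-2 gives C_1=2, C_2=-2.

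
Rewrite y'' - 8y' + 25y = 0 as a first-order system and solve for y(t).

y(t) = c_1e^(4t)cos(3t) + c_2e^(4t)sin(3t)

Let x_1 = y, x_2 = y'. Then x_1' = x_2 and x_2' = -25x_1 + 8x_2.
A = [[0,1],[-25,8]]; det(A-λI) = λ^2 - 8λ + 25.
Eigenvalues λ = 4 ± 3i.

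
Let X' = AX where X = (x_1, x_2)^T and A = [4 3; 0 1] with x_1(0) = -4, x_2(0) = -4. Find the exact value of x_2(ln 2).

A = [[4,3],[0,1]]; eigenvalues λ = 4, 1.
Eigenvectors: (1,0) for λ=4, (1,-1) for λ=1.
From the initial condition, c_1 = -8, c_2 = 4.
x_2(ln 2) = (-8)(2^4)(0) + (4)(2^1)(-1) = -8.

-8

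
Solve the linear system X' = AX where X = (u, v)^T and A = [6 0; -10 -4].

Coefficient matrix A = [[6, 0], [-10, -4]].
Characteristic polynomial det(A - λI) = λ^2 - 2λ - 24 = 0.
Eigenvalues λ = -4, 6.
For λ=-4: (A-λI) row 1 is [10, 0], so an eigenvector is (0, -1).
For λ=6: (A-λI) row 2 is [-10, -10], so an eigenvector is (1, -1).
General solution: c_1e^(-4t)(0,-1) + c_2e^(6t)(1,-1).

u(t) = c_2e^(6t), v(t) = -c_1e^(-4t) - c_2e^(6t)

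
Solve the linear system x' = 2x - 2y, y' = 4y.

Coefficient matrix A = [[2, -2], [0, 4]].
Characteristic polynomial det(A - λI) = λ^2 - 6λ + 8 = 0.
Eigenvalues λ = 2, 4.
For λ=2: (A-λI) row 1 is [0, -2], so an eigenvector is (-1, 0).
For λ=4: (A-λI) row 1 is [-2, -2], so an eigenvector is (-1, 1).
General solution: c_1e^(2t)(-1,0) + c_2e^(4t)(-1,1).

x(t) = -c_1e^(2t) - c_2e^(4t), y(t) = c_2e^(4t)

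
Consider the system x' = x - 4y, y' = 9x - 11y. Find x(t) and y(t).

x(t) = -2c_1e^(-5t) - 2c_2te^(-5t) - c_2e^(-5t), y(t) = -3c_1e^(-5t) - 3c_2te^(-5t) - c_2e^(-5t)

Coefficient matrix A = [[1, -4], [9, -11]].
Characteristic polynomial det(A - λI) = λ^2 + 10λ + 25 = 0.
Single eigenvalue λ = -5 with algebraic multiplicity 2.
Eigenvector v = (-2,-3); generalized eigenvector w with (A-λI)w=v is (-1,-1).
General solution: e^(-5t)[c_1·v + c_2·(t·v + w)].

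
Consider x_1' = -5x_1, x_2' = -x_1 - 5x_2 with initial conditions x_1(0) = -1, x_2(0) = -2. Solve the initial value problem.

Coefficient matrix A = [[-5, 0], [-1, -5]].
Characteristic polynomial det(A - λI) = λ^2 + 10λ + 25 = 0.
Single eigenvalue λ = -5 with algebraic multiplicity 2.
Eigenvector v = (0,-1); generalized eigenvector w with (A-λI)w=v is (1,-1).
General solution: e^(-5t)[K_1·v + K_2·(t·v + w)].
Applying x_1(0)=-1, x_2(0)=-2 gives K_1=3, K_2=-1.

x_1(t) = -e^(-5t), x_2(t) = te^(-5t) - 2e^(-5t)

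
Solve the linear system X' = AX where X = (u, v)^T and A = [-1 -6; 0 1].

Coefficient matrix A = [[-1, -6], [0, 1]].
Characteristic polynomial det(A - λI) = λ^2 - 1 = 0.
Eigenvalues λ = -1, 1.
For λ=-1: (A-λI) row 1 is [0, -6], so an eigenvector is (-1, 0).
For λ=1: (A-λI) row 1 is [-2, -6], so an eigenvector is (3, -1).
General solution: K_1e^(-t)(-1,0) + K_2e^(t)(3,-1).

u(t) = -K_1e^(-t) + 3K_2e^(t), v(t) = -K_2e^(t)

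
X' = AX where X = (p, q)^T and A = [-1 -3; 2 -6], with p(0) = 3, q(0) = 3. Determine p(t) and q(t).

Coefficient matrix A = [[-1, -3], [2, -6]].
Characteristic polynomial det(A - λI) = λ^2 + 7λ + 12 = 0.
Eigenvalues λ = -4, -3.
For λ=-4: (A-λI) row 1 is [3, -3], so an eigenvector is (-1, -1).
For λ=-3: (A-λI) row 1 is [2, -3], so an eigenvector is (3, 2).
General solution: c_1e^(-4t)(-1,-1) + c_2e^(-3t)(3,2).
Applying p(0)=3, q(0)=3 gives c_1=-3, c_2=0.

p(t) = 3e^(-4t), q(t) = 3e^(-4t)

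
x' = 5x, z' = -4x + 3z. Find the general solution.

Coefficient matrix A = [[5, 0], [-4, 3]].
Characteristic polynomial det(A - λI) = λ^2 - 8λ + 15 = 0.
Eigenvalues λ = 5, 3.
For λ=5: (A-λI) row 2 is [-4, -2], so an eigenvector is (1, -2).
For λ=3: (A-λI) row 1 is [2, 0], so an eigenvector is (0, -1).
General solution: c_1e^(5t)(1,-2) + c_2e^(3t)(0,-1).

x(t) = c_1e^(5t), z(t) = -2c_1e^(5t) - c_2e^(3t)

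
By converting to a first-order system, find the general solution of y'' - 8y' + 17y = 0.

Let x_1 = y, x_2 = y'. Then x_1' = x_2 and x_2' = -17x_1 + 8x_2.
A = [[0,1],[-17,8]]; det(A-λI) = λ^2 - 8λ + 17.
Eigenvalues λ = 4 ± i.

y(t) = c_1e^(4t)cos(t) + c_2e^(4t)sin(t)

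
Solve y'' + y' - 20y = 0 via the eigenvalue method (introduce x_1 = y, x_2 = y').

Let x_1 = y, x_2 = y'. Then x_1' = x_2 and x_2' = 20x_1 - x_2.
A = [[0,1],[20,-1]]; det(A-λI) = λ^2 + λ - 20.
Eigenvalues λ = 4, -5 with eigenvectors (1,4), (1,-5).

y(t) = C_1e^(4t) + C_2e^(-5t)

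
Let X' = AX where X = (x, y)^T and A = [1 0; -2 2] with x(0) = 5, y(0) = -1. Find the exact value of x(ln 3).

A = [[1,0],[-2,2]]; eigenvalues λ = 2, 1.
Eigenvectors: (0,-1) for λ=2, (-1,-2) for λ=1.
From the initial condition, c_1 = 11, c_2 = -5.
x(ln 3) = (11)(3^2)(0) + (-5)(3^1)(-1) = 15.

15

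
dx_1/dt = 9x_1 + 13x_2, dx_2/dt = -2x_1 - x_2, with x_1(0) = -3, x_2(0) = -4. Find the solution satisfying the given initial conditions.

x_1(t) = -67e^(4t)sin(t) - 3e^(4t)cos(t), x_2(t) = 26e^(4t)sin(t) - 4e^(4t)cos(t)

Coefficient matrix A = [[9, 13], [-2, -1]].
Characteristic polynomial det(A - λI) = λ^2 - 8λ + 17 = 0.
Eigenvalues λ = 4 ± i (complex conjugate pair).
For λ=4+i: an eigenvector is (3,-1) - i(2,-1) = (3 - 2i, -1 + i).
A real fundamental pair from Re and Im of e^((4+i)t)v: X_1 = e^(4t)(cos(t)·(3,-1) + sin(t)·(2,-1)), X_2 = e^(4t)(sin(t)·(3,-1) - cos(t)·(2,-1)).
General solution: c_1X_1 + c_2X_2.
Applying x_1(0)=-3, x_2(0)=-4 gives c_1=-11, c_2=-15.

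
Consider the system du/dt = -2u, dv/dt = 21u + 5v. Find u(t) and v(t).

Coefficient matrix A = [[-2, 0], [21, 5]].
Characteristic polynomial det(A - λI) = λ^2 - 3λ - 10 = 0.
Eigenvalues λ = -2, 5.
For λ=-2: (A-λI) row 2 is [21, 7], so an eigenvector is (-1, 3).
For λ=5: (A-λI) row 1 is [-7, 0], so an eigenvector is (0, -1).
General solution: C_1e^(-2t)(-1,3) + C_2e^(5t)(0,-1).

u(t) = -C_1e^(-2t), v(t) = 3C_1e^(-2t) - C_2e^(5t)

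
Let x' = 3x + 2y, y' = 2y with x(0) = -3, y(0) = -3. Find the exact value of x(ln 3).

-189

A = [[3,2],[0,2]]; eigenvalues λ = 2, 3.
Eigenvectors: (2,-1) for λ=2, (-1,0) for λ=3.
From the initial condition, c_1 = 3, c_2 = 9.
x(ln 3) = (3)(3^2)(2) + (9)(3^3)(-1) = -189.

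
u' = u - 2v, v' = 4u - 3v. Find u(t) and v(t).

Coefficient matrix A = [[1, -2], [4, -3]].
Characteristic polynomial det(A - λI) = λ^2 + 2λ + 5 = 0.
Eigenvalues λ = -1 ± 2i (complex conjugate pair).
For λ=-1+2i: an eigenvector is (0,-1) - i(1,1) = (0 - i, -1 - i).
A real fundamental pair from Re and Im of e^((-1+2i)t)v: X_1 = e^(-t)(cos(2t)·(0,-1) + sin(2t)·(1,1)), X_2 = e^(-t)(sin(2t)·(0,-1) - cos(2t)·(1,1)).
General solution: K_1X_1 + K_2X_2.

u(t) = K_1e^(-t)sin(2t) - K_2e^(-t)cos(2t), v(t) = K_1e^(-t)sin(2t) - K_1e^(-t)cos(2t) - K_2e^(-t)sin(2t) - K_2e^(-t)cos(2t)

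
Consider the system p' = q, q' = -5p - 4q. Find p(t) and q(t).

Coefficient matrix A = [[0, 1], [-5, -4]].
Characteristic polynomial det(A - λI) = λ^2 + 4λ + 5 = 0.
Eigenvalues λ = -2 ± i (complex conjugate pair).
For λ=-2+i: an eigenvector is (0,1) - i(1,-2) = (0 - i, 1 + 2i).
A real fundamental pair from Re and Im of e^((-2+i)t)v: X_1 = e^(-2t)(cos(t)·(0,1) + sin(t)·(1,-2)), X_2 = e^(-2t)(sin(t)·(0,1) - cos(t)·(1,-2)).
General solution: c_1X_1 + c_2X_2.

p(t) = c_1e^(-2t)sin(t) - c_2e^(-2t)cos(t), q(t) = -2c_1e^(-2t)sin(t) + c_1e^(-2t)cos(t) + c_2e^(-2t)sin(t) + 2c_2e^(-2t)cos(t)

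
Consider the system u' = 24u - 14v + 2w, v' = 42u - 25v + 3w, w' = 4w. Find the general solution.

Coefficient matrix A = [[24, -14, 2], [42, -25, 3], [0, 0, 4]].
det(A - λI) = 0 gives eigenvalues λ = 3, -4, 4.
For λ=3: eigenvector (-2,-3,0).
For λ=-4: eigenvector (1,2,0).
For λ=4: eigenvector (2,3,1).
General solution: K_1e^(3t)(-2,-3,0) + K_2e^(-4t)(1,2,0) + K_3e^(4t)(2,3,1).

u(t) = -2K_1e^(3t) + K_2e^(-4t) + 2K_3e^(4t), v(t) = -3K_1e^(3t) + 2K_2e^(-4t) + 3K_3e^(4t), w(t) = K_3e^(4t)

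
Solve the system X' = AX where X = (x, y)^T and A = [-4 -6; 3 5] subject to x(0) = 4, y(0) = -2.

x(t) = 4e^(-t), y(t) = -2e^(-t)

Coefficient matrix A = [[-4, -6], [3, 5]].
Characteristic polynomial det(A - λI) = λ^2 - λ - 2 = 0.
Eigenvalues λ = -1, 2.
For λ=-1: (A-λI) row 1 is [-3, -6], so an eigenvector is (2, -1).
For λ=2: (A-λI) row 1 is [-6, -6], so an eigenvector is (1, -1).
General solution: K_1e^(-t)(2,-1) + K_2e^(2t)(1,-1).
Applying x(0)=4, y(0)=-2 gives K_1=2, K_2=0.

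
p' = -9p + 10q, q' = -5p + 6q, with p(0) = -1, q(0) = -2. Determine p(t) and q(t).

Coefficient matrix A = [[-9, 10], [-5, 6]].
Characteristic polynomial det(A - λI) = λ^2 + 3λ - 4 = 0.
Eigenvalues λ = -4, 1.
For λ=-4: (A-λI) row 1 is [-5, 10], so an eigenvector is (-2, -1).
For λ=1: (A-λI) row 1 is [-10, 10], so an eigenvector is (-1, -1).
General solution: c_1e^(-4t)(-2,-1) + c_2e^(t)(-1,-1).
Applying p(0)=-1, q(0)=-2 gives c_1=-1, c_2=3.

p(t) = -3e^(t) + 2e^(-4t), q(t) = -3e^(t) + e^(-4t)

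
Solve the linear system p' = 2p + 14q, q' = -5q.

p(t) = 2K_1e^(-5t) + K_2e^(2t), q(t) = -K_1e^(-5t)

Coefficient matrix A = [[2, 14], [0, -5]].
Characteristic polynomial det(A - λI) = λ^2 + 3λ - 10 = 0.
Eigenvalues λ = -5, 2.
For λ=-5: (A-λI) row 1 is [7, 14], so an eigenvector is (2, -1).
For λ=2: (A-λI) row 1 is [0, 14], so an eigenvector is (1, 0).
General solution: K_1e^(-5t)(2,-1) + K_2e^(2t)(1,0).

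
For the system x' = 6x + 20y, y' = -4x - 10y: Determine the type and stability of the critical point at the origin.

stable spiral

A = [[6,20],[-4,-10]]; det(A-λI) = λ^2 + 4λ + 20.
λ = -2 ± 4i: negative real part.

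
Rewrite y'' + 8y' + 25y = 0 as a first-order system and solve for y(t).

Let x_1 = y, x_2 = y'. Then x_1' = x_2 and x_2' = -25x_1 - 8x_2.
A = [[0,1],[-25,-8]]; det(A-λI) = λ^2 + 8λ + 25.
Eigenvalues λ = -4 ± 3i.

y(t) = c_1e^(-4t)cos(3t) + c_2e^(-4t)sin(3t)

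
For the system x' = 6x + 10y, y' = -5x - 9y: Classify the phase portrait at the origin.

saddle

A = [[6,10],[-5,-9]]; det(A-λI) = λ^2 + 3λ - 4.
λ = 1, -4: opposite signs.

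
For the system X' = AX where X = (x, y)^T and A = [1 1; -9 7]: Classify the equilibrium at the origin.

unstable improper node

A = [[1,1],[-9,7]]; det(A-λI) = λ^2 - 8λ + 16.
repeated λ = 4 with a single eigenvector.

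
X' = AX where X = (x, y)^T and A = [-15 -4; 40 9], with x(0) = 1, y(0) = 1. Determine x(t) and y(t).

Coefficient matrix A = [[-15, -4], [40, 9]].
Characteristic polynomial det(A - λI) = λ^2 + 6λ + 25 = 0.
Eigenvalues λ = -3 ± 4i (complex conjugate pair).
For λ=-3+4i: an eigenvector is (-1,3) - i(0,-1) = (-1, 3 + i).
A real fundamental pair from Re and Im of e^((-3+4i)t)v: X_1 = e^(-3t)(cos(4t)·(-1,3) + sin(4t)·(0,-1)), X_2 = e^(-3t)(sin(4t)·(-1,3) - cos(4t)·(0,-1)).
General solution: K_1X_1 + K_2X_2.
Applying x(0)=1, y(0)=1 gives K_1=-1, K_2=4.

x(t) = -4e^(-3t)sin(4t) + e^(-3t)cos(4t), y(t) = 13e^(-3t)sin(4t) + e^(-3t)cos(4t)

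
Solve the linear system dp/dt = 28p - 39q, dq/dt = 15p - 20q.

Coefficient matrix A = [[28, -39], [15, -20]].
Characteristic polynomial det(A - λI) = λ^2 - 8λ + 25 = 0.
Eigenvalues λ = 4 ± 3i (complex conjugate pair).
For λ=4+3i: an eigenvector is (-2,-1) - i(-3,-2) = (-2 + 3i, -1 + 2i).
A real fundamental pair from Re and Im of e^((4+3i)t)v: X_1 = e^(4t)(cos(3t)·(-2,-1) + sin(3t)·(-3,-2)), X_2 = e^(4t)(sin(3t)·(-2,-1) - cos(3t)·(-3,-2)).
General solution: C_1X_1 + C_2X_2.

p(t) = -3C_1e^(4t)sin(3t) - 2C_1e^(4t)cos(3t) - 2C_2e^(4t)sin(3t) + 3C_2e^(4t)cos(3t), q(t) = -2C_1e^(4t)sin(3t) - C_1e^(4t)cos(3t) - C_2e^(4t)sin(3t) + 2C_2e^(4t)cos(3t)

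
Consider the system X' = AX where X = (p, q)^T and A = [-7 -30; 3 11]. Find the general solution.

Coefficient matrix A = [[-7, -30], [3, 11]].
Characteristic polynomial det(A - λI) = λ^2 - 4λ + 13 = 0.
Eigenvalues λ = 2 ± 3i (complex conjugate pair).
For λ=2+3i: an eigenvector is (-1,0) - i(3,-1) = (-1 - 3i, 0 + i).
A real fundamental pair from Re and Im of e^((2+3i)t)v: X_1 = e^(2t)(cos(3t)·(-1,0) + sin(3t)·(3,-1)), X_2 = e^(2t)(sin(3t)·(-1,0) - cos(3t)·(3,-1)).
General solution: C_1X_1 + C_2X_2.

p(t) = 3C_1e^(2t)sin(3t) - C_1e^(2t)cos(3t) - C_2e^(2t)sin(3t) - 3C_2e^(2t)cos(3t), q(t) = -C_1e^(2t)sin(3t) + C_2e^(2t)cos(3t)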